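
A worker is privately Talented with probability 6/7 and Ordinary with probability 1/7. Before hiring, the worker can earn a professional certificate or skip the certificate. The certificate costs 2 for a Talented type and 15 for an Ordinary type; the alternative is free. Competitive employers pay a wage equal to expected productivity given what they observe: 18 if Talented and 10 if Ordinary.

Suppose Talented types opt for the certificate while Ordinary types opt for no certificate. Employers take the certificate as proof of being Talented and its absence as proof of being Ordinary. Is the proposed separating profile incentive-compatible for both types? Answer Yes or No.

Under these beliefs, the certificate earns wage 18 and no certificate earns wage 10.
Talented: the certificate nets 18 − 2 = 16; no certificate nets 10. Talented prefers the certificate.
Ordinary: the certificate nets 18 − 15 = 3; no certificate nets 10. Ordinary prefers no certificate.
Neither type deviates, so the separating profile is an equilibrium.

Yes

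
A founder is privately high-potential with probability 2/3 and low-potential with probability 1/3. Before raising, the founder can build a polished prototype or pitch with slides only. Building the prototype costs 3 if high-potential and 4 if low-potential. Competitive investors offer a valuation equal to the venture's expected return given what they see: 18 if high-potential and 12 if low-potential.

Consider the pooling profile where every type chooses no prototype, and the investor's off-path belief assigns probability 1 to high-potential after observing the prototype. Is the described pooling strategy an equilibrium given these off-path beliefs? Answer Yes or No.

Yes

On path, the investor holds the prior and pays 2/3·18 + 1/3·12 = 16. Off path (the prototype), believing high-potential, it pays 18.
high-potential: no prototype nets 16; the prototype nets 18 − 3 = 15. high-potential stays.
low-potential: no prototype nets 16; the prototype nets 18 − 4 = 14. low-potential stays.
No type deviates, so pooling is sustained.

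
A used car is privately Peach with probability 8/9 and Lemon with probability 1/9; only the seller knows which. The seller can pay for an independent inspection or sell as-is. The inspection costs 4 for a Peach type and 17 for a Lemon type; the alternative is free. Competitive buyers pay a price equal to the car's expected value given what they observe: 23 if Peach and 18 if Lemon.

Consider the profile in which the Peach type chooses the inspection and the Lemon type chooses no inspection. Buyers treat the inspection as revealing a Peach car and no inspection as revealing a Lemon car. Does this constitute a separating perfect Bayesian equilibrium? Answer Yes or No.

Under these beliefs, the inspection earns price 23 and no inspection earns price 18.
Peach: the inspection nets 23 − 4 = 19; no inspection nets 18. Peach prefers the inspection.
Lemon: the inspection nets 23 − 17 = 6; no inspection nets 18. Lemon prefers no inspection.
Neither type deviates, so the separating profile is an equilibrium.

Yes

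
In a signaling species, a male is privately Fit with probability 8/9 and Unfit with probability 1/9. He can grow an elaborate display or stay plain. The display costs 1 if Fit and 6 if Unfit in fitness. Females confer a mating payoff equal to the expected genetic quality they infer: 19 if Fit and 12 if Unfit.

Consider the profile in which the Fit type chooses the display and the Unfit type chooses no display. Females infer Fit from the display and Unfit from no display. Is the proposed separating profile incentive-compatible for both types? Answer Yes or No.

No

Under these beliefs, the display earns mating payoff 19 and no display earns mating payoff 12.
Fit: the display nets 19 − 1 = 18; no display nets 12. Fit prefers the display.
Unfit: the display nets 19 − 6 = 13; no display nets 12. Unfit would deviate to the display.
Unfit has a profitable deviation, so the profile is not an equilibrium.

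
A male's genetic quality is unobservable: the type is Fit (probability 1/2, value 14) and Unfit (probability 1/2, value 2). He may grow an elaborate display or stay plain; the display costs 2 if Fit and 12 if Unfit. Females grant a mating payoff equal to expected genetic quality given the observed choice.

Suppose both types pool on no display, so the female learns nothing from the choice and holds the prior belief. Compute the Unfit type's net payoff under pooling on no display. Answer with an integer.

Pooled mating payoff = 1/2·14 + 1/2·2 = 8.
Unfit pays no cost for no display, so net payoff = 8.

8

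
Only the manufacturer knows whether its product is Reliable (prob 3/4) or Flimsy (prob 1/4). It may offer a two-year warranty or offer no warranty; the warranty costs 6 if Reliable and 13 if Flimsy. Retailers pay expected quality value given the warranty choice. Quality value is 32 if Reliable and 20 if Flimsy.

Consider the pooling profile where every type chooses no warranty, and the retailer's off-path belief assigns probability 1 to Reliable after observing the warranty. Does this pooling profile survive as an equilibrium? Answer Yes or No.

On path, the retailer holds the prior and pays 3/4·32 + 1/4·20 = 29. Off path (the warranty), believing Reliable, it pays 32.
Reliable: no warranty nets 29; the warranty nets 32 − 6 = 26. Reliable stays.
Flimsy: no warranty nets 29; the warranty nets 32 − 13 = 19. Flimsy stays.
No type deviates, so pooling is sustained.

Yes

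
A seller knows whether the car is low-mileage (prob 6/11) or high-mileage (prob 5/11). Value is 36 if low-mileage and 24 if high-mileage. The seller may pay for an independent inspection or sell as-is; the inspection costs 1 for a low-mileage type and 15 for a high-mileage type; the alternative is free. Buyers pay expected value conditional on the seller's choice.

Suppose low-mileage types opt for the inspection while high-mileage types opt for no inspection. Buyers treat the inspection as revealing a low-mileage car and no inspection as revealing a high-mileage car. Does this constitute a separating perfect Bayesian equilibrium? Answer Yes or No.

Under these beliefs, the inspection earns price 36 and no inspection earns price 24.
low-mileage: the inspection nets 36 − 1 = 35; no inspection nets 24. low-mileage prefers the inspection.
high-mileage: the inspection nets 36 − 15 = 21; no inspection nets 24. high-mileage prefers no inspection.
Neither type deviates, so the separating profile is an equilibrium.

Yes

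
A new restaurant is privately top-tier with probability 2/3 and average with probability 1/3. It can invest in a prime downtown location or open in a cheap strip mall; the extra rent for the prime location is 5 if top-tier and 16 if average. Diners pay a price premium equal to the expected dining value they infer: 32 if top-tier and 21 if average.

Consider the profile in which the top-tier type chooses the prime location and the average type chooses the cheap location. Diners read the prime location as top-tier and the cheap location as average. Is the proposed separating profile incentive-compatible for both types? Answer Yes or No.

Yes

Under these beliefs, the prime location earns price premium 32 and the cheap location earns price premium 21.
top-tier: the prime location nets 32 − 5 = 27; the cheap location nets 21. top-tier prefers the prime location.
average: the prime location nets 32 − 16 = 16; the cheap location nets 21. average prefers the cheap location.
Neither type deviates, so the separating profile is an equilibrium.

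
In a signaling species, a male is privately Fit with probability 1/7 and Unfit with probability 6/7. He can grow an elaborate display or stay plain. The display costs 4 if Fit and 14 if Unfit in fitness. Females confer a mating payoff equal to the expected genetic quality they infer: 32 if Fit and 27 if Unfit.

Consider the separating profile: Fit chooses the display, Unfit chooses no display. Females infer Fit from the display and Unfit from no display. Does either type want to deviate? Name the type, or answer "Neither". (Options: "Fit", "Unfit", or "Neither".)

Neither

The display pays 32; no display pays 27.
Fit: assigned the display, nets 32 − 4 = 28; deviating to no display nets 27.
Unfit: assigned no display, nets 27; deviating to the display nets 32 − 14 = 18.
Both types strictly prefer their assigned action; no profitable deviation.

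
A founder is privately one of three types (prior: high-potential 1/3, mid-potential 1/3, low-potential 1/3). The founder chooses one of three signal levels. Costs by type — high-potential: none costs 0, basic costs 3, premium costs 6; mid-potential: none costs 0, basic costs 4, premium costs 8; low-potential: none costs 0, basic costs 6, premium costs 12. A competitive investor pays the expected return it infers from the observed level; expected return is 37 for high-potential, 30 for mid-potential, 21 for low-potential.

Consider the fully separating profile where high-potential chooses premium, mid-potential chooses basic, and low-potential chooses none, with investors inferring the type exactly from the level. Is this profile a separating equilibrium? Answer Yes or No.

No

Separating valuations: premium → 37, basic → 30, none → 21.
high-potential (assigned premium): none: 21 − 0 = 21; basic: 30 − 3 = 27; premium: 37 − 6 = 31. high-potential stays.
mid-potential (assigned basic): none: 21 − 0 = 21; basic: 30 − 4 = 26; premium: 37 − 8 = 29. mid-potential prefers premium.
low-potential (assigned none): none: 21 − 0 = 21; basic: 30 − 6 = 24; premium: 37 − 12 = 25. low-potential prefers premium.
At least one type deviates; the separating profile fails.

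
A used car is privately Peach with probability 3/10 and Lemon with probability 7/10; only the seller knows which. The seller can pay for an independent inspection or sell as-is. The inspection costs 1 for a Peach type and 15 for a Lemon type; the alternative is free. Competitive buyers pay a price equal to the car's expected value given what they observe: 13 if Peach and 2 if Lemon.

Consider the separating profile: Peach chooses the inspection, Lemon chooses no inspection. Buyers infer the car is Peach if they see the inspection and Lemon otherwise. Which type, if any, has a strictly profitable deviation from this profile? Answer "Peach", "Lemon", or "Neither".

Neither

The inspection pays 13; no inspection pays 2.
Peach: assigned the inspection, nets 13 − 1 = 12; deviating to no inspection nets 2.
Lemon: assigned no inspection, nets 2; deviating to the inspection nets 13 − 15 = -2.
Both types strictly prefer their assigned action; no profitable deviation.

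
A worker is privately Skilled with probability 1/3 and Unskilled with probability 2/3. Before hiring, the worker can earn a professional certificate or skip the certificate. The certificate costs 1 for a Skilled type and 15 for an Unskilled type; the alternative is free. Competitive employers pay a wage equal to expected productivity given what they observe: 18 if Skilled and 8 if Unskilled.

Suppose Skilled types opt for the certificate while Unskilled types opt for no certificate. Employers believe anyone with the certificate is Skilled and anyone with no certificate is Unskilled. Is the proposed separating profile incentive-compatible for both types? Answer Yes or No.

Under these beliefs, the certificate earns wage 18 and no certificate earns wage 8.
Skilled: the certificate nets 18 − 1 = 17; no certificate nets 8. Skilled prefers the certificate.
Unskilled: the certificate nets 18 − 15 = 3; no certificate nets 8. Unskilled prefers no certificate.
Neither type deviates, so the separating profile is an equilibrium.

Yes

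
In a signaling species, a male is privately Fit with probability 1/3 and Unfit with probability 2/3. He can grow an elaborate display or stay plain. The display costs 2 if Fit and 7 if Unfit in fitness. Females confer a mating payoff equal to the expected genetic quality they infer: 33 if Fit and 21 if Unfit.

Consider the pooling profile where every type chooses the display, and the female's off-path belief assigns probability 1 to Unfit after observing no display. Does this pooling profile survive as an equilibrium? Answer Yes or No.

On path, the female holds the prior and pays 1/3·33 + 2/3·21 = 25. Off path (no display), believing Unfit, it pays 21.
Fit: the display nets 25 − 2 = 23; no display nets 21. Fit stays.
Unfit: the display nets 25 − 7 = 18; no display nets 21. Unfit would deviate.
A type deviates, so pooling fails.

No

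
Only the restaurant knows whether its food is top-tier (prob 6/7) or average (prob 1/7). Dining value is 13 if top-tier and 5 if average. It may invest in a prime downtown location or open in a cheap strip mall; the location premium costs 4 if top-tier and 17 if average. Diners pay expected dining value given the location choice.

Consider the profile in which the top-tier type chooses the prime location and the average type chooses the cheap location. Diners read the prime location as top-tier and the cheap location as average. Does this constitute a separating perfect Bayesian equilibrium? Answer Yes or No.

Under these beliefs, the prime location earns price premium 13 and the cheap location earns price premium 5.
top-tier: the prime location nets 13 − 4 = 9; the cheap location nets 5. top-tier prefers the prime location.
average: the prime location nets 13 − 17 = -4; the cheap location nets 5. average prefers the cheap location.
Neither type deviates, so the separating profile is an equilibrium.

Yes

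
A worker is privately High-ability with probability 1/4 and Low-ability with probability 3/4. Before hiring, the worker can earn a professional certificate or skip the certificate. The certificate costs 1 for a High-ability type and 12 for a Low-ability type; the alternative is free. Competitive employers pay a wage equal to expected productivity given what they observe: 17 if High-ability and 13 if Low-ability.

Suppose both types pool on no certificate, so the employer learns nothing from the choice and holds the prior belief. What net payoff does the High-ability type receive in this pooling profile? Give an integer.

14

Pooled wage = 1/4·17 + 3/4·13 = 14.
High-ability pays no cost for no certificate, so net payoff = 14.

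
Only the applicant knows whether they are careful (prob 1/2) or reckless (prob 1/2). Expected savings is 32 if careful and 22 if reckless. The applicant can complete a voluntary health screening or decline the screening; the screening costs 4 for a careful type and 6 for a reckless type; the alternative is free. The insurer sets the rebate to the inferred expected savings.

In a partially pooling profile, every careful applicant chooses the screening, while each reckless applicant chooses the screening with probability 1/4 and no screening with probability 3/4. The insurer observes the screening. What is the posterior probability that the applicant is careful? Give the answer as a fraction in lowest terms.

4/5

P(the screening) = (1/2)·1 + (1/2)·(1/4) = 5/8.
By Bayes' rule, P(careful | the screening) = (1/2) / (5/8) = 4/5.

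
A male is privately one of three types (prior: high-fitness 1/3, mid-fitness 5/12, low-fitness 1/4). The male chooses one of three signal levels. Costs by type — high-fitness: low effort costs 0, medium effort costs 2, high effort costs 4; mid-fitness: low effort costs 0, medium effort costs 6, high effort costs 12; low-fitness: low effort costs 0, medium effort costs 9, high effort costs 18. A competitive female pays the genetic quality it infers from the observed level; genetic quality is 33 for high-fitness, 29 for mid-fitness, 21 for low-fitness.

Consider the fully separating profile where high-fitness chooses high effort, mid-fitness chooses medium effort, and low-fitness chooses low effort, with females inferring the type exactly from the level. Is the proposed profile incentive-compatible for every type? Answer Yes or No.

Separating mating payoffs: high effort → 33, medium effort → 29, low effort → 21.
high-fitness (assigned high effort): low effort: 21 − 0 = 21; medium effort: 29 − 2 = 27; high effort: 33 − 4 = 29. high-fitness stays.
mid-fitness (assigned medium effort): low effort: 21 − 0 = 21; medium effort: 29 − 6 = 23; high effort: 33 − 12 = 21. mid-fitness stays.
low-fitness (assigned low effort): low effort: 21 − 0 = 21; medium effort: 29 − 9 = 20; high effort: 33 − 18 = 15. low-fitness stays.
Every type prefers its assigned level; separation holds.

Yes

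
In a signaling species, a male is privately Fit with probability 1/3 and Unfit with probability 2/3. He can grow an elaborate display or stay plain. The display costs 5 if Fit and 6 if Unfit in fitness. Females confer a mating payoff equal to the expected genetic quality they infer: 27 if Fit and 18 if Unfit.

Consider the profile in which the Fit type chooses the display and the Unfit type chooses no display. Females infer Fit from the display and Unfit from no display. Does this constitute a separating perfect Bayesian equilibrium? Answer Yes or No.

No

Under these beliefs, the display earns mating payoff 27 and no display earns mating payoff 18.
Fit: the display nets 27 − 5 = 22; no display nets 18. Fit prefers the display.
Unfit: the display nets 27 − 6 = 21; no display nets 18. Unfit would deviate to the display.
Unfit has a profitable deviation, so the profile is not an equilibrium.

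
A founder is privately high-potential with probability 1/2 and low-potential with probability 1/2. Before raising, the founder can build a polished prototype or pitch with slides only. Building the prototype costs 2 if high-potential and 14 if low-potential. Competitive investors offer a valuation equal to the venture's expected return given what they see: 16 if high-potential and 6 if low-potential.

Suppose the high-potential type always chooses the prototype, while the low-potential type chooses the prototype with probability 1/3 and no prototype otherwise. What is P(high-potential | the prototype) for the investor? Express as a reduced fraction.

P(the prototype) = (1/2)·1 + (1/2)·(1/3) = 2/3.
By Bayes' rule, P(high-potential | the prototype) = (1/2) / (2/3) = 3/4.

3/4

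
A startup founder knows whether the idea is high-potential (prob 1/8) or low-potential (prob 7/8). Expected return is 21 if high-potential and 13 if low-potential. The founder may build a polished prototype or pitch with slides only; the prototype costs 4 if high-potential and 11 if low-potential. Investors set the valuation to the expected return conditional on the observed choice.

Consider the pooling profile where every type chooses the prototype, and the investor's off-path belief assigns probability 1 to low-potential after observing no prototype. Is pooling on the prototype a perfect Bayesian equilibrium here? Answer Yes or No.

On path, the investor holds the prior and pays 1/8·21 + 7/8·13 = 14. Off path (no prototype), believing low-potential, it pays 13.
high-potential: the prototype nets 14 − 4 = 10; no prototype nets 13. high-potential would deviate.
low-potential: the prototype nets 14 − 11 = 3; no prototype nets 13. low-potential would deviate.
A type deviates, so pooling fails.

No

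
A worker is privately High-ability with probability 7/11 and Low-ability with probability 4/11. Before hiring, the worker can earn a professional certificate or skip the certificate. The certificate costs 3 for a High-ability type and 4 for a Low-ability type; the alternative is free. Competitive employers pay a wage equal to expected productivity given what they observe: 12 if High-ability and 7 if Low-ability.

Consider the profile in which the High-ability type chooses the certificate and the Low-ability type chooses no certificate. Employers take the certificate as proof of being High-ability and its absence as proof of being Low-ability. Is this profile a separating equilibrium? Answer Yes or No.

Under these beliefs, the certificate earns wage 12 and no certificate earns wage 7.
High-ability: the certificate nets 12 − 3 = 9; no certificate nets 7. High-ability prefers the certificate.
Low-ability: the certificate nets 12 − 4 = 8; no certificate nets 7. Low-ability would deviate to the certificate.
Low-ability has a profitable deviation, so the profile is not an equilibrium.

No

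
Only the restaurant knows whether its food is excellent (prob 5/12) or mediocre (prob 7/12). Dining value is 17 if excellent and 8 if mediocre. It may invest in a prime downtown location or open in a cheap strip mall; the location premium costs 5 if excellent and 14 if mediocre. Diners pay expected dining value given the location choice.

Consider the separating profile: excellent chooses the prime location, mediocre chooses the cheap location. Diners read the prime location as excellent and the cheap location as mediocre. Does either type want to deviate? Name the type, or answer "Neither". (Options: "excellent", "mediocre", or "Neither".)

Neither

The prime location pays 17; the cheap location pays 8.
excellent: assigned the prime location, nets 17 − 5 = 12; deviating to the cheap location nets 8.
mediocre: assigned the cheap location, nets 8; deviating to the prime location nets 17 − 14 = 3.
Both types strictly prefer their assigned action; no profitable deviation.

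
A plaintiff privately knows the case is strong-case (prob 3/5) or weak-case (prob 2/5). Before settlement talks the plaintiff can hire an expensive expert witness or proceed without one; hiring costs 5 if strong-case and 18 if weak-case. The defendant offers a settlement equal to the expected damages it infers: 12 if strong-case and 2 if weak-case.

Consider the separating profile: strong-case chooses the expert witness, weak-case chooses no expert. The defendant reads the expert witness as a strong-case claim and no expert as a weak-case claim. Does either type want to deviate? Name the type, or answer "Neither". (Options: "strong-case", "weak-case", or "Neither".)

The expert witness pays 12; no expert pays 2.
strong-case: assigned the expert witness, nets 12 − 5 = 7; deviating to no expert nets 2.
weak-case: assigned no expert, nets 2; deviating to the expert witness nets 12 − 18 = -6.
Both types strictly prefer their assigned action; no profitable deviation.

Neither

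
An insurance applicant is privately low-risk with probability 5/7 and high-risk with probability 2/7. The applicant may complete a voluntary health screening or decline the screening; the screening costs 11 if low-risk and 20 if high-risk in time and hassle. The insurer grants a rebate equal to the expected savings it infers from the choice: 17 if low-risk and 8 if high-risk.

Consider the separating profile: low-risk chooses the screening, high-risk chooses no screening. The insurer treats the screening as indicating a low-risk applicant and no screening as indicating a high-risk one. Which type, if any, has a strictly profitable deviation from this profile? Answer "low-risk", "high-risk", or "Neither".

The screening pays 17; no screening pays 8.
low-risk: assigned the screening, nets 17 − 11 = 6; deviating to no screening nets 8.
high-risk: assigned no screening, nets 8; deviating to the screening nets 17 − 20 = -3.
The low-risk type gains 2 by deviating.

low-risk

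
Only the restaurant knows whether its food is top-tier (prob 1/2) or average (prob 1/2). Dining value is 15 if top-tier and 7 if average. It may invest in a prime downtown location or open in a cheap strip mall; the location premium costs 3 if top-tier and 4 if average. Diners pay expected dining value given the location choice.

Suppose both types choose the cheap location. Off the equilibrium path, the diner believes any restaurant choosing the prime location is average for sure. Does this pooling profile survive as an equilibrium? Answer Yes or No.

On path, the diner holds the prior and pays 1/2·15 + 1/2·7 = 11. Off path (the prime location), believing average, it pays 7.
top-tier: the cheap location nets 11; the prime location nets 7 − 3 = 4. top-tier stays.
average: the cheap location nets 11; the prime location nets 7 − 4 = 3. average stays.
No type deviates, so pooling is sustained.

Yes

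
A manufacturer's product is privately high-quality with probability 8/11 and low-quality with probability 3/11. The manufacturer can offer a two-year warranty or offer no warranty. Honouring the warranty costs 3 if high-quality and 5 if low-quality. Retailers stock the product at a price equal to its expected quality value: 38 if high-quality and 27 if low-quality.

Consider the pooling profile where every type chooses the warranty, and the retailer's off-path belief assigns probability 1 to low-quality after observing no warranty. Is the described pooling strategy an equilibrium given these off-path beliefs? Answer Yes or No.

Yes

On path, the retailer holds the prior and pays 8/11·38 + 3/11·27 = 35. Off path (no warranty), believing low-quality, it pays 27.
high-quality: the warranty nets 35 − 3 = 32; no warranty nets 27. high-quality stays.
low-quality: the warranty nets 35 − 5 = 30; no warranty nets 27. low-quality stays.
No type deviates, so pooling is sustained.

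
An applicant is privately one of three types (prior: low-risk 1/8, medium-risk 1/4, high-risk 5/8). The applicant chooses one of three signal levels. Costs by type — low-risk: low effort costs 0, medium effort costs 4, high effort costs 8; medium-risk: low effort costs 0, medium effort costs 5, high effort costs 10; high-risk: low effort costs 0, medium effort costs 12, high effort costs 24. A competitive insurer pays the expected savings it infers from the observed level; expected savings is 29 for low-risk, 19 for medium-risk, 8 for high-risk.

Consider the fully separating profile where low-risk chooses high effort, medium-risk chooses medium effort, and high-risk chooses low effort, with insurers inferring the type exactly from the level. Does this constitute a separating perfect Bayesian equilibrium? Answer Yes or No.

Separating rebates: high effort → 29, medium effort → 19, low effort → 8.
low-risk (assigned high effort): low effort: 8 − 0 = 8; medium effort: 19 − 4 = 15; high effort: 29 − 8 = 21. low-risk stays.
medium-risk (assigned medium effort): low effort: 8 − 0 = 8; medium effort: 19 − 5 = 14; high effort: 29 − 10 = 19. medium-risk prefers high effort.
high-risk (assigned low effort): low effort: 8 − 0 = 8; medium effort: 19 − 12 = 7; high effort: 29 − 24 = 5. high-risk stays.
At least one type deviates; the separating profile fails.

No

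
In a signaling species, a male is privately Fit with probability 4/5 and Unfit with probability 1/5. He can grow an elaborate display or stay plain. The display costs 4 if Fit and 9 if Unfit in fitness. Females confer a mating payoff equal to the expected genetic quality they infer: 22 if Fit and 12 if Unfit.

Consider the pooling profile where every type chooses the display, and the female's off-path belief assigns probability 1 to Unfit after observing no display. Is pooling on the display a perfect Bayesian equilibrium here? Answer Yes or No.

No

On path, the female holds the prior and pays 4/5·22 + 1/5·12 = 20. Off path (no display), believing Unfit, it pays 12.
Fit: the display nets 20 − 4 = 16; no display nets 12. Fit stays.
Unfit: the display nets 20 − 9 = 11; no display nets 12. Unfit would deviate.
A type deviates, so pooling fails.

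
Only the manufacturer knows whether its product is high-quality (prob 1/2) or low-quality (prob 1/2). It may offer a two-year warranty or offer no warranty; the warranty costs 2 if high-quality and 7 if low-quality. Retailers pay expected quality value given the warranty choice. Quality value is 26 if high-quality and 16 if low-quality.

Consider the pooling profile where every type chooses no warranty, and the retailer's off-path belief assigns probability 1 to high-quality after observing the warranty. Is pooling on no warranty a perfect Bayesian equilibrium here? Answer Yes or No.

On path, the retailer holds the prior and pays 1/2·26 + 1/2·16 = 21. Off path (the warranty), believing high-quality, it pays 26.
high-quality: no warranty nets 21; the warranty nets 26 − 2 = 24. high-quality would deviate.
low-quality: no warranty nets 21; the warranty nets 26 − 7 = 19. low-quality stays.
A type deviates, so pooling fails.

No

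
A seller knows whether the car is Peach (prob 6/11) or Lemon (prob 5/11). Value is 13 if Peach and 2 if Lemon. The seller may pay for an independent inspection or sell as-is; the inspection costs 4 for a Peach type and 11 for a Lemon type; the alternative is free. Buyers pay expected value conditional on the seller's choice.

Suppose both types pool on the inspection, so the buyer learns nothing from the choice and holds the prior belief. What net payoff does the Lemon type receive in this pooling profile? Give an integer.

Pooled price = 6/11·13 + 5/11·2 = 8.
Lemon pays cost 11 for the inspection, so net payoff = 8 − 11 = -3.

-3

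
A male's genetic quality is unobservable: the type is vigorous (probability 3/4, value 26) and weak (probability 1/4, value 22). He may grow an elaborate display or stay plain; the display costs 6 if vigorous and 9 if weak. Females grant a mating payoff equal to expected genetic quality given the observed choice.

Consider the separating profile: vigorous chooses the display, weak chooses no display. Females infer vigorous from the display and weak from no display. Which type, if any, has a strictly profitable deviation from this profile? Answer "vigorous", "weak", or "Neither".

The display pays 26; no display pays 22.
vigorous: assigned the display, nets 26 − 6 = 20; deviating to no display nets 22.
weak: assigned no display, nets 22; deviating to the display nets 26 − 9 = 17.
The vigorous type gains 2 by deviating.

vigorous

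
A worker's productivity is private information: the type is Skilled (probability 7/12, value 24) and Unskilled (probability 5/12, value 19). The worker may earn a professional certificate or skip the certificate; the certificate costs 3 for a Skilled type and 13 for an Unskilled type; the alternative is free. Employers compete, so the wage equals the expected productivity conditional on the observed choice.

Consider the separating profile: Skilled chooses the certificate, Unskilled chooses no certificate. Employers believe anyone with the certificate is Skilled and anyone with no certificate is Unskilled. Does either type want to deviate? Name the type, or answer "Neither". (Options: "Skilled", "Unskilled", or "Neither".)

The certificate pays 24; no certificate pays 19.
Skilled: assigned the certificate, nets 24 − 3 = 21; deviating to no certificate nets 19.
Unskilled: assigned no certificate, nets 19; deviating to the certificate nets 24 − 13 = 11.
Both types strictly prefer their assigned action; no profitable deviation.

Neither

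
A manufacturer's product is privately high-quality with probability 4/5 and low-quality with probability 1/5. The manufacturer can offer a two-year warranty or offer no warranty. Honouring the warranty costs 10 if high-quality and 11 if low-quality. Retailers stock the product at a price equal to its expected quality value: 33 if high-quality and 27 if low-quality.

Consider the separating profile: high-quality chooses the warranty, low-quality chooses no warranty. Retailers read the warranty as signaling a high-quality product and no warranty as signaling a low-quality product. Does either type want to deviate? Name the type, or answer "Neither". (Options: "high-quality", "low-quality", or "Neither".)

high-quality

The warranty pays 33; no warranty pays 27.
high-quality: assigned the warranty, nets 33 − 10 = 23; deviating to no warranty nets 27.
low-quality: assigned no warranty, nets 27; deviating to the warranty nets 33 − 11 = 22.
The high-quality type gains 4 by deviating.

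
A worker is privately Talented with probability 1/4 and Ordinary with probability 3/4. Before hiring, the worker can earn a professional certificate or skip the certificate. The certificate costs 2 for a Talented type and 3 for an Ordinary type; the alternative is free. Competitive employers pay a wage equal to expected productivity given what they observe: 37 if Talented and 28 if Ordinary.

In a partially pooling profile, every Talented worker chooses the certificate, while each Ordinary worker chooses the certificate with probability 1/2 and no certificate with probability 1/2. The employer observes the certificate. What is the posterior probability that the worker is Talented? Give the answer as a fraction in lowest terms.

P(the certificate) = (1/4)·1 + (3/4)·(1/2) = 5/8.
By Bayes' rule, P(Talented | the certificate) = (1/4) / (5/8) = 2/5.

2/5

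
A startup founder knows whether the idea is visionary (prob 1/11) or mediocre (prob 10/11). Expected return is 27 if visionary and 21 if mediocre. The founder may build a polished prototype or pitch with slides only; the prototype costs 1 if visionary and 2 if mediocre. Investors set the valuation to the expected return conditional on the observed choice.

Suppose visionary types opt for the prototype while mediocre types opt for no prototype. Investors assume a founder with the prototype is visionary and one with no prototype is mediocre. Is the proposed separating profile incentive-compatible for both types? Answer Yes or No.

No

Under these beliefs, the prototype earns valuation 27 and no prototype earns valuation 21.
visionary: the prototype nets 27 − 1 = 26; no prototype nets 21. visionary prefers the prototype.
mediocre: the prototype nets 27 − 2 = 25; no prototype nets 21. mediocre would deviate to the prototype.
mediocre has a profitable deviation, so the profile is not an equilibrium.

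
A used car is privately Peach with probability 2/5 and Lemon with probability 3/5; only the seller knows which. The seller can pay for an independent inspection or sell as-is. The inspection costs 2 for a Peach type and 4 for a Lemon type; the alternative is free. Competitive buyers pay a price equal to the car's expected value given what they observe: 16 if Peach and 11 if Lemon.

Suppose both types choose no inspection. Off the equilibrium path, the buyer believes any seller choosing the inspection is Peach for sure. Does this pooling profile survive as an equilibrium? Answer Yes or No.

No

On path, the buyer holds the prior and pays 2/5·16 + 3/5·11 = 13. Off path (the inspection), believing Peach, it pays 16.
Peach: no inspection nets 13; the inspection nets 16 − 2 = 14. Peach would deviate.
Lemon: no inspection nets 13; the inspection nets 16 − 4 = 12. Lemon stays.
A type deviates, so pooling fails.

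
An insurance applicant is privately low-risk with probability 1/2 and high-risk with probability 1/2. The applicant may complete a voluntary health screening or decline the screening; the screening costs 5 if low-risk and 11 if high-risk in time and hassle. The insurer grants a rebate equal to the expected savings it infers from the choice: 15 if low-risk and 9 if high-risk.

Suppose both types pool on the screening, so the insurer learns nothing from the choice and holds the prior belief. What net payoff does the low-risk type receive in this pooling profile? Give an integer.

Pooled rebate = 1/2·15 + 1/2·9 = 12.
low-risk pays cost 5 for the screening, so net payoff = 12 − 5 = 7.

7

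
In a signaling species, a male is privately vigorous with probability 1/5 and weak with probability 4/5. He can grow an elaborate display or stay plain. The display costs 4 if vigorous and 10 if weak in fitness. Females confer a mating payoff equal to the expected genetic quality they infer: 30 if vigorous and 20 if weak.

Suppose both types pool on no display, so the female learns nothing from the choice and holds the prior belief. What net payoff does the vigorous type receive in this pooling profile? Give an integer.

Pooled mating payoff = 1/5·30 + 4/5·20 = 22.
vigorous pays no cost for no display, so net payoff = 22.

22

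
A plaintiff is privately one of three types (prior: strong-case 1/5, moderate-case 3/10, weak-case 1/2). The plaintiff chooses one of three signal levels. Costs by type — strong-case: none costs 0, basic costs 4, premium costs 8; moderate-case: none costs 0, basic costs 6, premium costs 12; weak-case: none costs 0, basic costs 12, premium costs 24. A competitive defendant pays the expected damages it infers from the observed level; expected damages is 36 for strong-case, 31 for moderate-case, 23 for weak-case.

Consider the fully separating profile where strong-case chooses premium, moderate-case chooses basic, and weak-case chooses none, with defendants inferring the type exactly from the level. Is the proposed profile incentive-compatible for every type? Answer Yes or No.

Separating settlements: premium → 36, basic → 31, none → 23.
strong-case (assigned premium): none: 23 − 0 = 23; basic: 31 − 4 = 27; premium: 36 − 8 = 28. strong-case stays.
moderate-case (assigned basic): none: 23 − 0 = 23; basic: 31 − 6 = 25; premium: 36 − 12 = 24. moderate-case stays.
weak-case (assigned none): none: 23 − 0 = 23; basic: 31 − 12 = 19; premium: 36 − 24 = 12. weak-case stays.
Every type prefers its assigned level; separation holds.

Yes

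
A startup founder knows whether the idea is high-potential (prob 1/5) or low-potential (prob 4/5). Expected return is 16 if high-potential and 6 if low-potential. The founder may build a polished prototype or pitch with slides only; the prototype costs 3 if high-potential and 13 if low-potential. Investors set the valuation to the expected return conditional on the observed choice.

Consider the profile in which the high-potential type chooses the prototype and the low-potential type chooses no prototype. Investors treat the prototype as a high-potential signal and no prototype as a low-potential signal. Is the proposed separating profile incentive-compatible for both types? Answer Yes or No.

Under these beliefs, the prototype earns valuation 16 and no prototype earns valuation 6.
high-potential: the prototype nets 16 − 3 = 13; no prototype nets 6. high-potential prefers the prototype.
low-potential: the prototype nets 16 − 13 = 3; no prototype nets 6. low-potential prefers no prototype.
Neither type deviates, so the separating profile is an equilibrium.

Yes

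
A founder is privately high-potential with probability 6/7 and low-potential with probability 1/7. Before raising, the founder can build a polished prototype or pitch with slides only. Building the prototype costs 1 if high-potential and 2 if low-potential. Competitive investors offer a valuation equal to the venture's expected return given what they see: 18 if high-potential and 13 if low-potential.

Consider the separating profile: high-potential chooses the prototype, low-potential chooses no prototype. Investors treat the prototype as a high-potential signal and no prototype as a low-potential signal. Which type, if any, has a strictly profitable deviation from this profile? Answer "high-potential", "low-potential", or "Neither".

The prototype pays 18; no prototype pays 13.
high-potential: assigned the prototype, nets 18 − 1 = 17; deviating to no prototype nets 13.
low-potential: assigned no prototype, nets 13; deviating to the prototype nets 18 − 2 = 16.
The low-potential type gains 3 by deviating.

low-potential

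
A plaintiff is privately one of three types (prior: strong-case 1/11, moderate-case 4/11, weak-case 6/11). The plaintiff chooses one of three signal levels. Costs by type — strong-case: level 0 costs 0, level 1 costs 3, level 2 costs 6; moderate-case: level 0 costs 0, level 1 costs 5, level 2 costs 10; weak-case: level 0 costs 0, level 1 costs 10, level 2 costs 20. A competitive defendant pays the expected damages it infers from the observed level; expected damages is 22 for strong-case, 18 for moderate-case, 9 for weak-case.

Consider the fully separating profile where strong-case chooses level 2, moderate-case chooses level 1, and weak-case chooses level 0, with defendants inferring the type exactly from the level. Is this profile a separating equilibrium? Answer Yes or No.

Separating settlements: level 2 → 22, level 1 → 18, level 0 → 9.
strong-case (assigned level 2): level 0: 9 − 0 = 9; level 1: 18 − 3 = 15; level 2: 22 − 6 = 16. strong-case stays.
moderate-case (assigned level 1): level 0: 9 − 0 = 9; level 1: 18 − 5 = 13; level 2: 22 − 10 = 12. moderate-case stays.
weak-case (assigned level 0): level 0: 9 − 0 = 9; level 1: 18 − 10 = 8; level 2: 22 − 20 = 2. weak-case stays.
Every type prefers its assigned level; separation holds.

Yes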